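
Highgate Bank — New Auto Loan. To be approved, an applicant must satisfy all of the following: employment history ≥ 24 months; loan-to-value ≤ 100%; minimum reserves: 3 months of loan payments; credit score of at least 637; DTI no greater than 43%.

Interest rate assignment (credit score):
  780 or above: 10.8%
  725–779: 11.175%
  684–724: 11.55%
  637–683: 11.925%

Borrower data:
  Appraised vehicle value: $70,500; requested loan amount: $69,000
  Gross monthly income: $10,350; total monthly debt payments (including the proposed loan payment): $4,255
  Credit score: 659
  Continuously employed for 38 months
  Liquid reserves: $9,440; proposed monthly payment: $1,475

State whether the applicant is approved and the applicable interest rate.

Credit score 659 ≥ 637 (meets minimum)
Employment 38 ≥ 24 months
LTV = 69,000/70,500 = 97.9% ≤ 100%
DTI: 4,255 ÷ 10,350 = 41.1%, within the 43% cap
Reserves = 9,440/1,475 = 6.4 months ≥ 3
All requirements met. Score 659 falls in the 637–683 tier → 11.925%.

Approved at 11.925%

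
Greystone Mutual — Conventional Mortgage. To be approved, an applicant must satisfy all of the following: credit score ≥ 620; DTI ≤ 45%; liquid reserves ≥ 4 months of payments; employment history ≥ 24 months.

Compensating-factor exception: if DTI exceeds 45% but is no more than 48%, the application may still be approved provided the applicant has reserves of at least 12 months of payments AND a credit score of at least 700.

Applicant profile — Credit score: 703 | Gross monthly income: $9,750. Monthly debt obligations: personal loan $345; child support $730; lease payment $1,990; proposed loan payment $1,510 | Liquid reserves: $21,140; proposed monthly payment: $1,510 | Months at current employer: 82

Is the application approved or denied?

Credit score 703 ≥ 620 (meets base)
Total debts = (345 + 730 + 1,990 + 1,510) = 4,575. DTI: 4,575 ÷ 9,750 = 46.9%, over the 45% base limit.
Liquid reserves cover 21,140/1,510 = 14.0 months — ≥ 4 required
Employment 82 ≥ 24 months
DTI 46.9% is within the 45%–48% exception band; checking compensating factors.
Override check — reserves: 14.0 mo (ok); score: 703 (ok).
Both compensating conditions met → exception applies.

Approved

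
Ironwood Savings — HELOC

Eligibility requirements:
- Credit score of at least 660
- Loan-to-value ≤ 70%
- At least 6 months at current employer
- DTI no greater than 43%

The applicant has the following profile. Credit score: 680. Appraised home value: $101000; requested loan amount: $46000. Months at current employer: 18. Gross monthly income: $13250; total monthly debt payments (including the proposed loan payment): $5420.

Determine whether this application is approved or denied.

Credit score 680 ≥ 660 (meets)
LTV: 46,000 ÷ 101,000 = 45.5%, within 70% cap
Employment 18 ≥ 6 months
DTI = 5,420/13,250 = 40.9% ≤ 43%
All criteria satisfied.

Approved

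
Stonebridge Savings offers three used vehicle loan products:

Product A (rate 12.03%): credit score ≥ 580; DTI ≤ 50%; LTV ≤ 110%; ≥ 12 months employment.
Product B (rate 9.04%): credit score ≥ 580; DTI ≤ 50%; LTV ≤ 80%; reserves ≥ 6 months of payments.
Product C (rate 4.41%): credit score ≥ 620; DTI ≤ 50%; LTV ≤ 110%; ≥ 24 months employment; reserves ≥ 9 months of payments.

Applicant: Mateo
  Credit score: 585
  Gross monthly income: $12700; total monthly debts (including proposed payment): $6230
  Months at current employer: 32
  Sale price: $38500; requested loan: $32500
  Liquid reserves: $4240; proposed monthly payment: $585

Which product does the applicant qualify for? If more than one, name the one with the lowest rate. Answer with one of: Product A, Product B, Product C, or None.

Product A

DTI = 6,230/12,700 = 49.1%.
LTV = 32,500/38,500 = 84.4%.
Reserves = 4,240/585 = 7.2 months.
Product A: score 585 ≥ 580; DTI 49.1% ≤ 50%; LTV 84.4% ≤ 110%; employment 32 ≥ 12 mo → qualifies.
Product B: score 585 ≥ 580; DTI 49.1% ≤ 50%; LTV 84.4% > 80%; reserves 7.2 ≥ 6 mo → does not qualify.
Product C: score 585 < 620; DTI 49.1% ≤ 50%; LTV 84.4% ≤ 110%; employment 32 ≥ 24 mo; reserves 7.2 < 9 mo → does not qualify.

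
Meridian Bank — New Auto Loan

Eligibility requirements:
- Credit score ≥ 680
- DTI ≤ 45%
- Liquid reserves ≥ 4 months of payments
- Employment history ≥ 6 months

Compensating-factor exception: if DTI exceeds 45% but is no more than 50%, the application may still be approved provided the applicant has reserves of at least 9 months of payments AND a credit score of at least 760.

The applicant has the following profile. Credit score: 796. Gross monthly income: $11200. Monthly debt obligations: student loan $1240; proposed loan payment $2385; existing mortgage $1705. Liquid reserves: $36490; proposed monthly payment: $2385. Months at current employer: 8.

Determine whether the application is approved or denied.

Credit score 796 ≥ 680 (meets base)
Total debts = (1,240 + 2,385 + 1,705) = 5,330. DTI: 5,330 ÷ 11,200 = 47.6%, over the 45% base limit.
Liquid reserves cover 36,490/2,385 = 15.3 months — ≥ 4 required
Employment 8 ≥ 6 months
DTI 47.6% is within the 45%–50% exception band; checking compensating factors.
Reserves 15.3 ≥ 9 months; credit score 796 ≥ 760.
Both override conditions satisfied; DTI exception granted.

Approved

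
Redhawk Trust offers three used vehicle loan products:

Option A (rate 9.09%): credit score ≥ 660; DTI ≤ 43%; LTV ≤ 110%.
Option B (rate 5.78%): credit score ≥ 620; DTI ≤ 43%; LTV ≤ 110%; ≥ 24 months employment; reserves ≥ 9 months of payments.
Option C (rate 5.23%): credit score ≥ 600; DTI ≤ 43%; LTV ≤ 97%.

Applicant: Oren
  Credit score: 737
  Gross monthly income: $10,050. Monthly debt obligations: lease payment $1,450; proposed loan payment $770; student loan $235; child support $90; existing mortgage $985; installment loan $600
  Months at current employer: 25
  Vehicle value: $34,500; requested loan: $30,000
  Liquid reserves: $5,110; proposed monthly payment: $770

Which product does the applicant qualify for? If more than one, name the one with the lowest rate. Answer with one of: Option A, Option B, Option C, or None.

Total debts = (1,450 + 770 + 235 + 90 + 985 + 600) = 4,130; DTI = 4,130/10,050 = 41.1%.
LTV = 30,000/34,500 = 87%.
Reserves = 5,110/770 = 6.6 months.
Option A: score 737 ≥ 660; DTI 41.1% ≤ 43%; LTV 87% ≤ 110% → qualifies.
Option B: score 737 ≥ 620; DTI 41.1% ≤ 43%; LTV 87% ≤ 110%; employment 25 ≥ 24 mo; reserves 6.6 < 9 mo → does not qualify.
Option C: score 737 ≥ 600; DTI 41.1% ≤ 43%; LTV 87% ≤ 97% → qualifies.
Qualifying: Option A, Option C. Lowest rate is 5.23% → Option C.

Option C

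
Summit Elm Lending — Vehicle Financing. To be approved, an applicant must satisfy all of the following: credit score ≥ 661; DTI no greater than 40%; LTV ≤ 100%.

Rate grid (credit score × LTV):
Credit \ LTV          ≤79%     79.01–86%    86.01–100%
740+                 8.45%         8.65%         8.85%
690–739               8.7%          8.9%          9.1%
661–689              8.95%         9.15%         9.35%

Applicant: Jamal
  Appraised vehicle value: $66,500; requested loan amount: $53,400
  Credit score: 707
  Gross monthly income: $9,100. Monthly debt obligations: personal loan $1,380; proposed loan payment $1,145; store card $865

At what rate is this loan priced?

8.9%

Credit score 707 ≥ 661; Total monthly debts = (1,380 + 1,145 + 865) = 3,390. DTI: 3,390 ÷ 9,100 = 37.3%, within the 40% cap
Loan-to-value = 53,400/66,500 = 80.3% — pass (100% max)
Row: 707 falls in 690–739. Column: 80.3% falls in 79.01–86%. Rate = 8.9%.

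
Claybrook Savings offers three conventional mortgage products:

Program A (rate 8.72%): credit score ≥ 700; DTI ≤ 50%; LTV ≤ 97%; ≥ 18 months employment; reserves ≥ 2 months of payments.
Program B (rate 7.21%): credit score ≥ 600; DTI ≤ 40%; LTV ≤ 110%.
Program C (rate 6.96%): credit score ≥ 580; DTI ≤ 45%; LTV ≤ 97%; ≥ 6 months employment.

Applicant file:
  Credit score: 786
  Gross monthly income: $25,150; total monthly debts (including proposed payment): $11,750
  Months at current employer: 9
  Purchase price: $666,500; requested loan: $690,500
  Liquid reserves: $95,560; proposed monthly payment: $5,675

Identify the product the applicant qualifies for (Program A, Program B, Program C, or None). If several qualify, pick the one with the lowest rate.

DTI = 11,750/25,150 = 46.7%.
LTV = 690,500/666,500 = 103.6%.
Reserves = 95,560/5,675 = 16.8 months.
Program A: score 786 ≥ 700; DTI 46.7% ≤ 50%; LTV 103.6% > 97%; employment 9 < 18 mo; reserves 16.8 ≥ 2 mo → does not qualify.
Program B: score 786 ≥ 600; DTI 46.7% > 40%; LTV 103.6% ≤ 110% → does not qualify.
Program C: score 786 ≥ 580; DTI 46.7% > 45%; LTV 103.6% > 97%; employment 9 ≥ 6 mo → does not qualify.

None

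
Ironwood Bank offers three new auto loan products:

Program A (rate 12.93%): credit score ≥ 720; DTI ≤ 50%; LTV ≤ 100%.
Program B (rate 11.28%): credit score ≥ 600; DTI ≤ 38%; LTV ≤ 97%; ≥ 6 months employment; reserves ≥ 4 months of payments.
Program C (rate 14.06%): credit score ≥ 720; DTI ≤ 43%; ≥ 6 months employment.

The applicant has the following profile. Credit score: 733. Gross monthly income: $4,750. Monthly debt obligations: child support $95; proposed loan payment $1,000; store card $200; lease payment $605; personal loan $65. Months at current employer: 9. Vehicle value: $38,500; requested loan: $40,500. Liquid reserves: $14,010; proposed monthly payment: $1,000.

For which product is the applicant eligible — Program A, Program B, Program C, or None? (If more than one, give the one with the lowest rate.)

Program C

Total debts = (95 + 1,000 + 200 + 605 + 65) = 1,965; DTI = 1,965/4,750 = 41.4%.
LTV = 40,500/38,500 = 105.2%.
Reserves = 14,010/1,000 = 14.0 months.
Program A: score 733 ≥ 720; DTI 41.4% ≤ 50%; LTV 105.2% > 100% → does not qualify.
Program B: score 733 ≥ 600; DTI 41.4% > 38%; LTV 105.2% > 97%; employment 9 ≥ 6 mo; reserves 14.0 ≥ 4 mo → does not qualify.
Program C: score 733 ≥ 720; DTI 41.4% ≤ 43%; employment 9 ≥ 6 mo → qualifies.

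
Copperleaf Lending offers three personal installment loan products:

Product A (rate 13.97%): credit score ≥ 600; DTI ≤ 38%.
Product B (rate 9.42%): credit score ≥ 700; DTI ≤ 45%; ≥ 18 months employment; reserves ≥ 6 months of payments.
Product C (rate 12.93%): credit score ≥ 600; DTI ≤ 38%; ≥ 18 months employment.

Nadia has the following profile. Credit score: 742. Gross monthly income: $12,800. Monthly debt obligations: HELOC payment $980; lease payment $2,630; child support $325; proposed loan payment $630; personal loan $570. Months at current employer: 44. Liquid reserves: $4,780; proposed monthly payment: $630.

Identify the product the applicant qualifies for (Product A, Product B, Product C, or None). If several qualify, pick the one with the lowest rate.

Total debts = (980 + 2,630 + 325 + 630 + 570) = 5,135; DTI = 5,135/12,800 = 40.1%.
Reserves = 4,780/630 = 7.6 months.
Product A: score 742 ≥ 600; DTI 40.1% > 38% → does not qualify.
Product B: score 742 ≥ 700; DTI 40.1% ≤ 45%; employment 44 ≥ 18 mo; reserves 7.6 ≥ 6 mo → qualifies.
Product C: score 742 ≥ 600; DTI 40.1% > 38%; employment 44 ≥ 18 mo → does not qualify.

Product B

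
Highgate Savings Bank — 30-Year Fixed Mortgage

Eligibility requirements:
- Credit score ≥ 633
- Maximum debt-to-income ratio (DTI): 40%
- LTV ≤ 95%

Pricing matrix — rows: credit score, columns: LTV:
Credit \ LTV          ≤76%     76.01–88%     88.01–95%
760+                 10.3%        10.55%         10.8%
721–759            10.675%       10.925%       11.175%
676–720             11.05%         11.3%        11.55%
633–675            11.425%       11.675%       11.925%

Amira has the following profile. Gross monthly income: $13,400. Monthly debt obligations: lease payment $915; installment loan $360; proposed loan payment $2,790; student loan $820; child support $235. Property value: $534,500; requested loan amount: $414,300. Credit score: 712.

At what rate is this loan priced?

Credit score 712 ≥ 633; Total monthly debts = (915 + 360 + 2,790 + 820 + 235) = 5,120. Debt-to-income = 5,120/13,400 = 38.2% — meets 40% limit
LTV: 414,300 ÷ 534,500 = 77.5%, within 95% cap
Score 712 is in the 676–720 band; LTV 77.5% is in the 76.01–88% band → 11.3%.

11.3%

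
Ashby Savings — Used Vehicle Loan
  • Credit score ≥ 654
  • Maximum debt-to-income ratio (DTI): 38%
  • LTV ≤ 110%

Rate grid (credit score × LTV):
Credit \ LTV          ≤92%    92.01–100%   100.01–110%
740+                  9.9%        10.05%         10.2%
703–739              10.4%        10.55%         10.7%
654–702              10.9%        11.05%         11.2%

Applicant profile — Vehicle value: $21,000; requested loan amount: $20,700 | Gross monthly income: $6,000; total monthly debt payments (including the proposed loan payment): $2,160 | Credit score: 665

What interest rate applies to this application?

Credit score 665 ≥ 654; Debt-to-income = 2,160/6,000 = 36% — meets 38% limit
Loan-to-value = 20,700/21,000 = 98.6% — pass (110% max)
Score 665 is in the 654–702 band; LTV 98.6% is in the 92.01–100% band → 11.05%.

11.05%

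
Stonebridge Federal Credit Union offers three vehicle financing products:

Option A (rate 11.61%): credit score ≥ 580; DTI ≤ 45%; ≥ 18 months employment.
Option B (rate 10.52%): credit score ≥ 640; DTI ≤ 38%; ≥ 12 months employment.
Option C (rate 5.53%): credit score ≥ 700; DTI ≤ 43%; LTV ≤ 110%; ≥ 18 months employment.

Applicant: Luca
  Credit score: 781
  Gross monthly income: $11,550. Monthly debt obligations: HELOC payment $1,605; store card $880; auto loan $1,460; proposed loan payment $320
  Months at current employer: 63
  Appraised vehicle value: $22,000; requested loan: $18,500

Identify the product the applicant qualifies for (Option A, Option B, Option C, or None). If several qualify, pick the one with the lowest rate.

Option C

Total debts = (1,605 + 880 + 1,460 + 320) = 4,265; DTI = 4,265/11,550 = 36.9%.
LTV = 18,500/22,000 = 84.1%.
Option A: score 781 ≥ 580; DTI 36.9% ≤ 45%; employment 63 ≥ 18 mo → qualifies.
Option B: score 781 ≥ 640; DTI 36.9% ≤ 38%; employment 63 ≥ 12 mo → qualifies.
Option C: score 781 ≥ 700; DTI 36.9% ≤ 43%; LTV 84.1% ≤ 110%; employment 63 ≥ 18 mo → qualifies.
Qualifying: Option A, Option B, Option C. Lowest rate is 5.53% → Option C.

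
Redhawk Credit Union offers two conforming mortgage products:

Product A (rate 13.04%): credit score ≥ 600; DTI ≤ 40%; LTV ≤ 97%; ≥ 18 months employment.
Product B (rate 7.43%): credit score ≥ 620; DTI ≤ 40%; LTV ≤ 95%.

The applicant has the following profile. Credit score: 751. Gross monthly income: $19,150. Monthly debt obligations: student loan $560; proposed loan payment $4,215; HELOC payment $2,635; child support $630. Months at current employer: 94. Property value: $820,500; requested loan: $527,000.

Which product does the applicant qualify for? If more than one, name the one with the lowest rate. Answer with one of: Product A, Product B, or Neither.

Neither

Total debts = (560 + 4,215 + 2,635 + 630) = 8,040; DTI = 8,040/19,150 = 42%.
LTV = 527,000/820,500 = 64.2%.
Product A: score 751 ≥ 600; DTI 42% > 40%; LTV 64.2% ≤ 97%; employment 94 ≥ 18 mo → does not qualify.
Product B: score 751 ≥ 620; DTI 42% > 40%; LTV 64.2% ≤ 95% → does not qualify.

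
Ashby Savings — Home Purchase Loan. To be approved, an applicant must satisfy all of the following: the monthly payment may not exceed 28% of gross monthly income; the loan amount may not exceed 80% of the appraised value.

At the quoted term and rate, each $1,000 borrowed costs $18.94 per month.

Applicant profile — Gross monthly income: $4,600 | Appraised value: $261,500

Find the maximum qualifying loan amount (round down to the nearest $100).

Payment cap: 28% × $4,600 = $1,288/month.
At $18.94 per $1,000, that supports 1,288/18.94 × 1,000 ≈ $68,004 → $68,000.
LTV cap: 80% × $261,500 = $209,200 → $209,200.
Binding constraint: payment-to-income.

$68,000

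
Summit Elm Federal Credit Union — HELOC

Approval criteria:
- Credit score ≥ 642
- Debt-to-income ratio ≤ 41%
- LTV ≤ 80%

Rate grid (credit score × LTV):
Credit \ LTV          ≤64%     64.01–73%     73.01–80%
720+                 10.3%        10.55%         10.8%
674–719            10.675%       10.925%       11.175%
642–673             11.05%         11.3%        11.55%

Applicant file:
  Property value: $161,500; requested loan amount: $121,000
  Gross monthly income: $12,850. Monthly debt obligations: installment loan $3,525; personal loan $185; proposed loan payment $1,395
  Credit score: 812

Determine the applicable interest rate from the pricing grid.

Credit score 812 ≥ 642; Total monthly debts = (3,525 + 185 + 1,395) = 5,105. Debt-to-income = 5,105/12,850 = 39.7% — meets 41% limit
Loan-to-value = 121,000/161,500 = 74.9% — pass (80% max)
Row: 812 falls in 720+. Column: 74.9% falls in 73.01–80%. Rate = 10.8%.

10.8%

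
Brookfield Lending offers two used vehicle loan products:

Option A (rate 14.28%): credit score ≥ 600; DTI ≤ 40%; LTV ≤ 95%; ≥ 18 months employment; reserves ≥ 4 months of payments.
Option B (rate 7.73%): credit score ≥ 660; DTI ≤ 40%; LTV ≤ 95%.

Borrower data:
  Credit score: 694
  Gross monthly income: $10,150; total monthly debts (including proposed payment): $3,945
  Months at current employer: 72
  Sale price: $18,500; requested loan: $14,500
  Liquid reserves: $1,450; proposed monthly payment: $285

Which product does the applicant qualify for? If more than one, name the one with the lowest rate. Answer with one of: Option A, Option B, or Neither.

DTI = 3,945/10,150 = 38.9%.
LTV = 14,500/18,500 = 78.4%.
Reserves = 1,450/285 = 5.1 months.
Option A: score 694 ≥ 600; DTI 38.9% ≤ 40%; LTV 78.4% ≤ 95%; employment 72 ≥ 18 mo; reserves 5.1 ≥ 4 mo → qualifies.
Option B: score 694 ≥ 660; DTI 38.9% ≤ 40%; LTV 78.4% ≤ 95% → qualifies.
Qualifying: Option A, Option B. Lowest rate is 7.73% → Option B.

Option B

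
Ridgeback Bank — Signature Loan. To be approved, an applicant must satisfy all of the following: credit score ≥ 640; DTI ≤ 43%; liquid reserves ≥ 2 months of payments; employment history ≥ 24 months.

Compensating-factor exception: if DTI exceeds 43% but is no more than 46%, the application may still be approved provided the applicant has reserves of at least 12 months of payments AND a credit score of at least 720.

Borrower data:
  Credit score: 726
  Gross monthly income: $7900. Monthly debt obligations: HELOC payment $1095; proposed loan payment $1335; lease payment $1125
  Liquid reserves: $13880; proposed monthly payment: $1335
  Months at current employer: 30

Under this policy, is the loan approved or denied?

Credit score 726 ≥ 640 (meets base)
Total debts = (1,095 + 1,335 + 1,125) = 3,555. DTI = 3,555/7,900 = 45% > 43% — standard DTI limit exceeded.
Reserves: 13,880 ÷ 1,335 = 10.4 months (meets 2-month minimum)
Employment 30 ≥ 24 months
DTI 45% is within the 43%–46% exception band; checking compensating factors.
Reserves 10.4 < 12 months; credit score 726 ≥ 720.
Compensating-factor requirement not fully met.

Denied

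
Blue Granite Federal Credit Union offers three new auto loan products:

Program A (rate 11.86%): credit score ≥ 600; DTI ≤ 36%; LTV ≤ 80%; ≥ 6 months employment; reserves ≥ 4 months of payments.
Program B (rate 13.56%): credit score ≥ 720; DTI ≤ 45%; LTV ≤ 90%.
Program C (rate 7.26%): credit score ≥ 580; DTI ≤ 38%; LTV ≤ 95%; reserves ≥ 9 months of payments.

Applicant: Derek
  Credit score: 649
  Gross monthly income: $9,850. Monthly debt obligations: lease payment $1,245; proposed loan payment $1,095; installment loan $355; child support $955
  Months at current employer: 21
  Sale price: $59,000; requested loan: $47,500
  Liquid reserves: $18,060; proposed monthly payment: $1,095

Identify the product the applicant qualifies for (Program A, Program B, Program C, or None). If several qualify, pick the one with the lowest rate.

Program C

Total debts = (1,245 + 1,095 + 355 + 955) = 3,650; DTI = 3,650/9,850 = 37.1%.
LTV = 47,500/59,000 = 80.5%.
Reserves = 18,060/1,095 = 16.5 months.
Program A: score 649 ≥ 600; DTI 37.1% > 36%; LTV 80.5% > 80%; employment 21 ≥ 6 mo; reserves 16.5 ≥ 4 mo → does not qualify.
Program B: score 649 < 720; DTI 37.1% ≤ 45%; LTV 80.5% ≤ 90% → does not qualify.
Program C: score 649 ≥ 580; DTI 37.1% ≤ 38%; LTV 80.5% ≤ 95%; reserves 16.5 ≥ 9 mo → qualifies.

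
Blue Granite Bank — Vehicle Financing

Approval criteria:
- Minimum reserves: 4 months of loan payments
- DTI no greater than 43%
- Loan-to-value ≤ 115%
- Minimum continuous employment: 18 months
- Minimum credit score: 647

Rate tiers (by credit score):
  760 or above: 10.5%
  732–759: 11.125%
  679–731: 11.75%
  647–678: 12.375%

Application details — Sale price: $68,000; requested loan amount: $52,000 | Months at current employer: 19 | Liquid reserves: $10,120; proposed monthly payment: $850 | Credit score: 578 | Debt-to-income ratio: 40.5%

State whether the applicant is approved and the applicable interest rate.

Credit score 578 < 647 (below minimum)
Reserves = 10,120/850 = 11.9 months ≥ 4
Employment 19 ≥ 18 months
Debt-to-income 40.5% vs 43% cap — pass
Loan-to-value = 52,000/68,000 = 76.5% — pass (115% max)
Not all requirements met → denied.

Denied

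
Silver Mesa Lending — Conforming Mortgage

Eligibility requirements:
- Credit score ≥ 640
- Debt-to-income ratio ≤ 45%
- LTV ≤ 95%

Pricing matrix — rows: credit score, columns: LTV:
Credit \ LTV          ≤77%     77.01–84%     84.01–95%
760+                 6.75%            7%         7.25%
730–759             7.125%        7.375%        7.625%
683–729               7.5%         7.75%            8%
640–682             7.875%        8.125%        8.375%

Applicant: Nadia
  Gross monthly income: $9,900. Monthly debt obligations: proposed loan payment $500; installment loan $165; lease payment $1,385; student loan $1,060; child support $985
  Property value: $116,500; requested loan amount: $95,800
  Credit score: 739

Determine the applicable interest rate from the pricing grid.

7.375%

Credit score 739 ≥ 640; Total monthly debts = (500 + 165 + 1,385 + 1,060 + 985) = 4,095. Debt-to-income = 4,095/9,900 = 41.4% — meets 45% limit
LTV: 95,800 ÷ 116,500 = 82.2%, within 95% cap
Credit 739 → row 730–759; LTV 82.2% → column 77.01–84%. Grid cell → 7.375%.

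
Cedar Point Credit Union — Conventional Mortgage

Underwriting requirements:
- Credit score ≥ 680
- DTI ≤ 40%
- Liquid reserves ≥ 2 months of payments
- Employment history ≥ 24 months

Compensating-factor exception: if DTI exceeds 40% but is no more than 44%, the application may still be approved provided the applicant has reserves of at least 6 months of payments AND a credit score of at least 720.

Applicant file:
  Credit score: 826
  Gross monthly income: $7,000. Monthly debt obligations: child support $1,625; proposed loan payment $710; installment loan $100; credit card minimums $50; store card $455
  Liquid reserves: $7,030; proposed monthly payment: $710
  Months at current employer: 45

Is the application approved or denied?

Approved

Credit score 826 ≥ 680 (meets base)
Total debts = (1,625 + 710 + 100 + 50 + 455) = 2,940. DTI = 2,940/7,000 = 42% > 40% — standard DTI limit exceeded.
Reserves = 7,030/710 = 9.9 months ≥ 2
Employment 45 ≥ 24 months
42% falls in the override range (40%–44%), so the compensating-factor test applies.
Reserves 9.9 ≥ 6 months; credit score 826 ≥ 720.
Both override conditions satisfied; DTI exception granted.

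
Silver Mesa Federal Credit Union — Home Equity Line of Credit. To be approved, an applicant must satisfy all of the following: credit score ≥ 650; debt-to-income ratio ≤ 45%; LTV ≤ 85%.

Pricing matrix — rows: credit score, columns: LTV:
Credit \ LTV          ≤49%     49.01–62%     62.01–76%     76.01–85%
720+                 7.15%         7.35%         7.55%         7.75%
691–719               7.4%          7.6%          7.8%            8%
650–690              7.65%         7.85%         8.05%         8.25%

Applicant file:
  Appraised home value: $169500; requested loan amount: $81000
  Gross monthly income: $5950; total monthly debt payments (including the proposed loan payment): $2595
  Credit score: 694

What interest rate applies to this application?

7.4%

Credit score 694 ≥ 650; Debt-to-income = 2,595/5,950 = 43.6% — meets 45% limit
Loan-to-value = 81,000/169,500 = 47.8% — pass (85% max)
Credit 694 → row 691–719; LTV 47.8% → column ≤49%. Grid cell → 7.4%.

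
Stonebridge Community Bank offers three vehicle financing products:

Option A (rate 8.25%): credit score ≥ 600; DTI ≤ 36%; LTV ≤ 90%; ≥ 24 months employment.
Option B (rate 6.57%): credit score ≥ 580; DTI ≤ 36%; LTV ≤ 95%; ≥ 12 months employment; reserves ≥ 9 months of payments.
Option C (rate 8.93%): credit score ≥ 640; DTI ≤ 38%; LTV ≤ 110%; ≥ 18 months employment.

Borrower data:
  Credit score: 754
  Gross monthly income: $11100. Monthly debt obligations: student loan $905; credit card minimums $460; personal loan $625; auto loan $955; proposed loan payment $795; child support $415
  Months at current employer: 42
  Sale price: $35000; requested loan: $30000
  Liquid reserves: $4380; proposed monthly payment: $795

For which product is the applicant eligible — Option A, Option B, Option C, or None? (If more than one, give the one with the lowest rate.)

Total debts = (905 + 460 + 625 + 955 + 795 + 415) = 4,155; DTI = 4,155/11,100 = 37.4%.
LTV = 30,000/35,000 = 85.7%.
Reserves = 4,380/795 = 5.5 months.
Option A: score 754 ≥ 600; DTI 37.4% > 36%; LTV 85.7% ≤ 90%; employment 42 ≥ 24 mo → does not qualify.
Option B: score 754 ≥ 580; DTI 37.4% > 36%; LTV 85.7% ≤ 95%; employment 42 ≥ 12 mo; reserves 5.5 < 9 mo → does not qualify.
Option C: score 754 ≥ 640; DTI 37.4% ≤ 38%; LTV 85.7% ≤ 110%; employment 42 ≥ 18 mo → qualifies.

Option C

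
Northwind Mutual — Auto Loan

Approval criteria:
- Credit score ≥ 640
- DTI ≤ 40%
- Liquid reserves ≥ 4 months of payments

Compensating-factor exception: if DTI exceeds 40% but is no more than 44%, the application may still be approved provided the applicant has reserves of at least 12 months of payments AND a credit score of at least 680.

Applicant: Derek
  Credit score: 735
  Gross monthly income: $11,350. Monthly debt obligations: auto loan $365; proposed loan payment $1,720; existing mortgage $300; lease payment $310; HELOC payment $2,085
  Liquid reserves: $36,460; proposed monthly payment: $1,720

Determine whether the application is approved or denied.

Approved

Credit score 735 ≥ 640 (meets base)
Total debts = (365 + 1,720 + 300 + 310 + 2,085) = 4,780. DTI = 4,780/11,350 = 42.1% > 40% — standard DTI limit exceeded.
Reserves: 36,460 ÷ 1,720 = 21.2 months (meets 4-month minimum)
DTI 42.1% is within the 40%–44% exception band; checking compensating factors.
Reserves 21.2 ≥ 12 months; credit score 735 ≥ 680.
Both compensating conditions met → exception applies.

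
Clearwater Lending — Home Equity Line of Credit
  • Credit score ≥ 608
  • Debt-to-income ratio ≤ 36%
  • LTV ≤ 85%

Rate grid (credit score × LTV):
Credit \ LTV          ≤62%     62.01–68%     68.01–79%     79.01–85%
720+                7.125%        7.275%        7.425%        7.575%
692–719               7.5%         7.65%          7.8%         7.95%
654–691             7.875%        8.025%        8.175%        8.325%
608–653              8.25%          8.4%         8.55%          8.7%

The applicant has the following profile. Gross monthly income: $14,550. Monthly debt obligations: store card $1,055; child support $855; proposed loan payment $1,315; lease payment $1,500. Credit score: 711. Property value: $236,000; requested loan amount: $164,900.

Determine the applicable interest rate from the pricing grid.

7.8%

Credit score 711 ≥ 608; Total monthly debts = (1,055 + 855 + 1,315 + 1,500) = 4,725. DTI = 4,725/14,550 = 32.5% ≤ 36%
Loan-to-value = 164,900/236,000 = 69.9% — pass (85% max)
Score 711 is in the 692–719 band; LTV 69.9% is in the 68.01–79% band → 7.8%.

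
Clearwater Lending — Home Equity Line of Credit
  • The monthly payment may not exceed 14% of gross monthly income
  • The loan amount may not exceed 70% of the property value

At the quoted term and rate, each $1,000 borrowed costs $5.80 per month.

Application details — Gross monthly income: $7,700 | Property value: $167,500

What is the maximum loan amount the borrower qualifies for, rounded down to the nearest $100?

$117,200

Payment cap: 14% × $7,700 = $1,078/month.
At $5.80 per $1,000, that supports 1,078/5.80 × 1,000 ≈ $185,862 → $185,800.
LTV cap: 70% × $167,500 = $117,250 → $117,200.
Binding constraint: loan-to-value.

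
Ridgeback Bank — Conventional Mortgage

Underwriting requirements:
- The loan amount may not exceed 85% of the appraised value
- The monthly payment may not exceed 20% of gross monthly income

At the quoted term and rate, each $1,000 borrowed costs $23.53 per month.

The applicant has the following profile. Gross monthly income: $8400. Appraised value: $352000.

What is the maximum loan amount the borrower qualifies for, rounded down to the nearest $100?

Payment cap: 20% × $8,400 = $1,680/month.
At $23.53 per $1,000, that supports 1,680/23.53 × 1,000 ≈ $71,398 → $71,300.
LTV cap: 85% × $352,000 = $299,200 → $299,200.
Binding constraint: payment-to-income.

$71,300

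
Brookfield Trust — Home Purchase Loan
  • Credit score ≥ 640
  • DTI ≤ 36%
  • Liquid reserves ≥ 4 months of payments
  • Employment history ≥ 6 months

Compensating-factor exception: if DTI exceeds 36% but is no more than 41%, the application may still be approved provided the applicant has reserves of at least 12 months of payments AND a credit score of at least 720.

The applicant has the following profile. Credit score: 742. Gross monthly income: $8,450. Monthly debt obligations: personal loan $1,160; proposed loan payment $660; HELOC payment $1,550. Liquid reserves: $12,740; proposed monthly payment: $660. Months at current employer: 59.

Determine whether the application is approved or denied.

Approved

Credit score 742 ≥ 640 (meets base)
Total debts = (1,160 + 660 + 1,550) = 3,370. DTI = 3,370/8,450 = 39.9% > 36% — standard DTI limit exceeded.
Reserves = 12,740/660 = 19.3 months ≥ 4
Employment 59 ≥ 6 months
39.9% falls in the override range (36%–41%), so the compensating-factor test applies.
Reserves 19.3 ≥ 12 months; credit score 742 ≥ 720.
Both override conditions satisfied; DTI exception granted.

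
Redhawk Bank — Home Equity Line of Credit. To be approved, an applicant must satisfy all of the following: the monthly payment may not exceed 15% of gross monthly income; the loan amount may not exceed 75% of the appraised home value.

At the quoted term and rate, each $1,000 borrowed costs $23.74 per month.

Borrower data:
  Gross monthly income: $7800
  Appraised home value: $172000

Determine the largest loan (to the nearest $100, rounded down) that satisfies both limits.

$49,200

Payment cap: 15% × $7,800 = $1,170/month.
At $23.74 per $1,000, that supports 1,170/23.74 × 1,000 ≈ $49,283 → $49,200.
LTV cap: 75% × $172,000 = $129,000 → $129,000.
Binding constraint: payment-to-income.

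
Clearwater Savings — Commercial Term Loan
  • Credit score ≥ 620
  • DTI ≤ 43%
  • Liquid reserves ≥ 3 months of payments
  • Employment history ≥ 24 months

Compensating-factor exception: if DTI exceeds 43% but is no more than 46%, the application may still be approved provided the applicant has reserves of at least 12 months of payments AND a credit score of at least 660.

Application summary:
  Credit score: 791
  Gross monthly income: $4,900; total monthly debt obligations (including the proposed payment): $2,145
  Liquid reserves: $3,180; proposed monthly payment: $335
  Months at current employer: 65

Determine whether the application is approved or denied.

Credit score 791 ≥ 620 (meets base)
DTI = 2,145/4,900 = 43.8% > 43% — standard DTI limit exceeded.
Reserves = 3,180/335 = 9.5 months ≥ 3
Employment 65 ≥ 24 months
43.8% falls in the override range (43%–46%), so the compensating-factor test applies.
Reserves 9.5 < 12 months; credit score 791 ≥ 660.
Override conditions not both satisfied; exception does not apply.

Denied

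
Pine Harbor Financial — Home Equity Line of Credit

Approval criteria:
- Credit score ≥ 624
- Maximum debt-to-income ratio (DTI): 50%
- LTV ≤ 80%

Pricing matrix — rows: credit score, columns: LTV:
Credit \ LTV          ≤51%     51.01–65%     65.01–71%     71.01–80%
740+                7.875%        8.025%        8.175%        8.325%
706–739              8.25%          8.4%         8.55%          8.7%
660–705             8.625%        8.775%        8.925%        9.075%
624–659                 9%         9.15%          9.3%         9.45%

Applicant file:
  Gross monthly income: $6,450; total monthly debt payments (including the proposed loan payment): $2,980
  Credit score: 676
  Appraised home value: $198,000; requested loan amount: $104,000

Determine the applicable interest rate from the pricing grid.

Credit score 676 ≥ 624; DTI = 2,980/6,450 = 46.2% ≤ 50%
Loan-to-value = 104,000/198,000 = 52.5% — pass (80% max)
Score 676 is in the 660–705 band; LTV 52.5% is in the 51.01–65% band → 8.775%.

8.775%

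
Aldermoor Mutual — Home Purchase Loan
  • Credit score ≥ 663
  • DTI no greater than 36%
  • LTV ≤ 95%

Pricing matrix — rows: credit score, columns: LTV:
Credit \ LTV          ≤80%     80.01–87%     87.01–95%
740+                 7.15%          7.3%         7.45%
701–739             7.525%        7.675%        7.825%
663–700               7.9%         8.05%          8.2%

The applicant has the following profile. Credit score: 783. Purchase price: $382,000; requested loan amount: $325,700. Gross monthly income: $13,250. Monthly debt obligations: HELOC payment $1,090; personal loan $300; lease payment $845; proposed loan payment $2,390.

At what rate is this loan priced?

Credit score 783 ≥ 663; Total monthly debts = (1,090 + 300 + 845 + 2,390) = 4,625. DTI = 4,625/13,250 = 34.9% ≤ 36%
LTV = 325,700/382,000 = 85.3% ≤ 95%
Credit 783 → row 740+; LTV 85.3% → column 80.01–87%. Grid cell → 7.3%.

7.3%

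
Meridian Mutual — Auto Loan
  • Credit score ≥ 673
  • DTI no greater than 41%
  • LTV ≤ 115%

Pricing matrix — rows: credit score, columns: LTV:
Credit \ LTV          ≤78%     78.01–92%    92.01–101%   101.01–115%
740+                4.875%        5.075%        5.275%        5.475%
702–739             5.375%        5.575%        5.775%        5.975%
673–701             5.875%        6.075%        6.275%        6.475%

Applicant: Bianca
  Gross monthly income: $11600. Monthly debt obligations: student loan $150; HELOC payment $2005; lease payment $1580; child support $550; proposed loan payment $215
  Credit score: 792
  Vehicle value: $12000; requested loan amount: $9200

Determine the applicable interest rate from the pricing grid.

Credit score 792 ≥ 673; Total monthly debts = (150 + 2,005 + 1,580 + 550 + 215) = 4,500. DTI: 4,500 ÷ 11,600 = 38.8%, within the 41% cap
Loan-to-value = 9,200/12,000 = 76.7% — pass (115% max)
Credit 792 → row 740+; LTV 76.7% → column ≤78%. Grid cell → 4.875%.

4.875%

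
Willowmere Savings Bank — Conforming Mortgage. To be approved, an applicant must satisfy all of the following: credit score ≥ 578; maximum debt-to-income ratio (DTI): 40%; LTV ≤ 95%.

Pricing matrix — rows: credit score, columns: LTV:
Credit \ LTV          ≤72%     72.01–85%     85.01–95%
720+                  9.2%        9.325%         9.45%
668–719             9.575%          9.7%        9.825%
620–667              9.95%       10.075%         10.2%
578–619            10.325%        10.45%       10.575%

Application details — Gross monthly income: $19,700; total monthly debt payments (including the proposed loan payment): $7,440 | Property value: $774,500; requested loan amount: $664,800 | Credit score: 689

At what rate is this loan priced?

Credit score 689 ≥ 578; Debt-to-income = 7,440/19,700 = 37.8% — meets 40% limit
LTV = 664,800/774,500 = 85.8% ≤ 95%
Score 689 is in the 668–719 band; LTV 85.8% is in the 85.01–95% band → 9.825%.

9.825%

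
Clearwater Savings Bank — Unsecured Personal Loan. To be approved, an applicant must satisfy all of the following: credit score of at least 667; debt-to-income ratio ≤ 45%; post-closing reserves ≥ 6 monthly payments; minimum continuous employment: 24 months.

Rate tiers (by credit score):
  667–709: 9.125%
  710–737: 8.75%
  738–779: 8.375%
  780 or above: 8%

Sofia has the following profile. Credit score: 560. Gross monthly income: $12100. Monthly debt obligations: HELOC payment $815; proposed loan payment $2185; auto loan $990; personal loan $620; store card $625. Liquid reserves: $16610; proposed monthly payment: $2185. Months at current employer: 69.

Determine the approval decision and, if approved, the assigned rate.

Credit score 560 < 667 (below minimum)
Total monthly debts = (815 + 2,185 + 990 + 620 + 625) = 5,235. DTI = 5,235/12,100 = 43.3% ≤ 45%
Employment 69 ≥ 24 months
Reserves = 16,610/2,185 = 7.6 months ≥ 6
Not all requirements met → denied.

Denied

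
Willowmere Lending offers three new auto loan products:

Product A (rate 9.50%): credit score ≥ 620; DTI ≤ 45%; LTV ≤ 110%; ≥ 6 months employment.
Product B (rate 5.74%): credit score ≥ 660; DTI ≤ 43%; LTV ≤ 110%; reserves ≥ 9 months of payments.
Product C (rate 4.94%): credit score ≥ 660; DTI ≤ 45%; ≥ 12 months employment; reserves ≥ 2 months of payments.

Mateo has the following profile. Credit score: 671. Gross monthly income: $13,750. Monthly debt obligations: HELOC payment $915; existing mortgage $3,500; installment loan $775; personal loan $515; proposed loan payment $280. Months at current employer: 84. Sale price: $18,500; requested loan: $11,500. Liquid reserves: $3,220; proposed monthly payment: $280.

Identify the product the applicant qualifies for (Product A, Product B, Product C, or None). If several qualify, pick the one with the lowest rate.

Product C

Total debts = (915 + 3,500 + 775 + 515 + 280) = 5,985; DTI = 5,985/13,750 = 43.5%.
LTV = 11,500/18,500 = 62.2%.
Reserves = 3,220/280 = 11.5 months.
Product A: score 671 ≥ 620; DTI 43.5% ≤ 45%; LTV 62.2% ≤ 110%; employment 84 ≥ 6 mo → qualifies.
Product B: score 671 ≥ 660; DTI 43.5% > 43%; LTV 62.2% ≤ 110%; reserves 11.5 ≥ 9 mo → does not qualify.
Product C: score 671 ≥ 660; DTI 43.5% ≤ 45%; employment 84 ≥ 12 mo; reserves 11.5 ≥ 2 mo → qualifies.
Qualifying: Product A, Product C. Lowest rate is 4.94% → Product C.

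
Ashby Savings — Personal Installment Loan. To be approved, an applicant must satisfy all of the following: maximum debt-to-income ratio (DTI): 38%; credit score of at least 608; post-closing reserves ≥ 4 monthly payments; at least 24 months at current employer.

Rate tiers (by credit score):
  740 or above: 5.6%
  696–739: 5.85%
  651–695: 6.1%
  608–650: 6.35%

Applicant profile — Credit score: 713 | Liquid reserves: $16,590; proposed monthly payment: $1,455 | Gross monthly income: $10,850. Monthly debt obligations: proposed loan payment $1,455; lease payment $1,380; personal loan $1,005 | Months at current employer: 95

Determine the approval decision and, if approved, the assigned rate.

Credit score 713 ≥ 608 (meets minimum)
Employment 95 ≥ 24 months
Total monthly debts = (1,455 + 1,380 + 1,005) = 3,840. DTI: 3,840 ÷ 10,850 = 35.4%, within the 38% cap
Reserves = 16,590/1,455 = 11.4 months ≥ 4
All requirements met. Score 713 falls in the 696–739 tier → 5.85%.

Approved at 5.85%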